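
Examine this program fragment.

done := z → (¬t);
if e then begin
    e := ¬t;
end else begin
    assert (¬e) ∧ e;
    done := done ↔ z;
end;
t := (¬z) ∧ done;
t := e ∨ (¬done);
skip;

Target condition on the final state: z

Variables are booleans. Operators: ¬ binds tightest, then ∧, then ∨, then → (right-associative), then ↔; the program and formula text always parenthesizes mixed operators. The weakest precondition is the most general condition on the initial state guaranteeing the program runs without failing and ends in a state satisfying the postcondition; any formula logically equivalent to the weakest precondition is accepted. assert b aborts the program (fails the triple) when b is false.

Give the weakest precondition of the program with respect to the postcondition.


Working backward. After the program, z must hold.
Before skip: z
Before t := e ∨ (¬done): z
Before t := (¬z) ∧ done: z
Then branch requires z; else branch requires false.
Before the if: (e → z) ∧ e
Before done := z → (¬t): (e → z) ∧ e
Answer: WP = (e → z) ∧ e


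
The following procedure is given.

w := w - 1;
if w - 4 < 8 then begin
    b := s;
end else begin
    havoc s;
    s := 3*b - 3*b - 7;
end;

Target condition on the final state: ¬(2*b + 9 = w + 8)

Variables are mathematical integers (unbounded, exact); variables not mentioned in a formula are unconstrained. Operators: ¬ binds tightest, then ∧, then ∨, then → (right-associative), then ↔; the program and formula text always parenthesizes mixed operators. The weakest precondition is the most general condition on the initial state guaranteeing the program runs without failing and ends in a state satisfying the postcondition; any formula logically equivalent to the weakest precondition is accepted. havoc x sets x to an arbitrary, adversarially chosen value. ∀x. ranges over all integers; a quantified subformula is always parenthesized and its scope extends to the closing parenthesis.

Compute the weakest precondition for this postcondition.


Working backward. After the program, the postcondition ¬(2*b + 9 = w + 8) must hold; in canonical form it is ¬(2*b = w - 1).
Then branch requires ¬(2*s = w - 1); else branch requires ¬(2*b = w - 1).
Before the if: (w < 12 → (¬(2*s = w - 1))) ∧ ((¬(w < 12)) → (¬(2*b = w - 1)))
Before w := w - 1: (w < 13 → (¬(2*s = w - 2))) ∧ ((¬(w < 13)) → (¬(2*b = w - 2)))
Answer: WP = (w < 13 → (¬(2*s = w - 2))) ∧ ((¬(w < 13)) → (¬(2*b = w - 2)))


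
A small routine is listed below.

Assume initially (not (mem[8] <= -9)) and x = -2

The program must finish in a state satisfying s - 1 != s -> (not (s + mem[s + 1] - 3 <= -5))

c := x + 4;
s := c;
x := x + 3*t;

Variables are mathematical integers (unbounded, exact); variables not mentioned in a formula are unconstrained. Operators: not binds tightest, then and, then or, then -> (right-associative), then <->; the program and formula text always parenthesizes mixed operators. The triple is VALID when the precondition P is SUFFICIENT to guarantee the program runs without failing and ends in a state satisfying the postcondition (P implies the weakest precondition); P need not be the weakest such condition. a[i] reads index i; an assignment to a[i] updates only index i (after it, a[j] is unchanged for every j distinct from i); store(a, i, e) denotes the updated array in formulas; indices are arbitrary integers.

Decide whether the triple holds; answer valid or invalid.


Working backward. After the program, the postcondition s - 1 != s -> (not (s + mem[s + 1] - 3 <= -5)) must hold; in canonical form it is not (mem[s + 1] + s <= -2).
Before x := x + 3*t: not (mem[s + 1] + s <= -2)
Before s := c: not (mem[c + 1] + c <= -2)
Before c := x + 4: not (mem[x + 5] + x <= -6)
The weakest precondition is not (mem[x + 5] + x <= -6).
Check whether (not (mem[8] <= -9)) and x = -2 implies it.
Countermodel: at the initial state mem = {[3] = -4, [8] = 0, elsewhere -4}, x = -2, the precondition holds but the weakest precondition fails.
Answer: invalid


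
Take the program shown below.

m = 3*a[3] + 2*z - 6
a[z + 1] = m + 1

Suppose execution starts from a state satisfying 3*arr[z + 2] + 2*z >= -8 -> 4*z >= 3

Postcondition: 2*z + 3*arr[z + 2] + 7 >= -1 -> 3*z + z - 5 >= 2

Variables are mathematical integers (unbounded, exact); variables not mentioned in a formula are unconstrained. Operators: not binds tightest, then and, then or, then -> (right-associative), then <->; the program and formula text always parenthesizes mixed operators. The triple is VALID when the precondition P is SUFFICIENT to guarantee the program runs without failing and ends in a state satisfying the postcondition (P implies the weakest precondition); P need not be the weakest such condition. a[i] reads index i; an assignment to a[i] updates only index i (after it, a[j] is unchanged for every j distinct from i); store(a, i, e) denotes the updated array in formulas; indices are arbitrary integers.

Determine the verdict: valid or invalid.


Working backward. After the program, the postcondition 2*z + 3*arr[z + 2] + 7 >= -1 -> 3*z + z - 5 >= 2 must hold; in canonical form it is 3*arr[z + 2] + 2*z >= -8 -> 4*z >= 7.
Before a[z + 1] := m + 1: 3*arr[z + 2] + 2*z >= -8 -> 4*z >= 7
Before m := 3*a[3] + 2*z - 6: 3*arr[z + 2] + 2*z >= -8 -> 4*z >= 7
The weakest precondition is 3*arr[z + 2] + 2*z >= -8 -> 4*z >= 7.
Check whether 3*arr[z + 2] + 2*z >= -8 -> 4*z >= 3 implies it.
Countermodel: at the initial state arr = {[3] = 0, elsewhere 0}, z = 1, the precondition holds but the weakest precondition fails.
Answer: invalid


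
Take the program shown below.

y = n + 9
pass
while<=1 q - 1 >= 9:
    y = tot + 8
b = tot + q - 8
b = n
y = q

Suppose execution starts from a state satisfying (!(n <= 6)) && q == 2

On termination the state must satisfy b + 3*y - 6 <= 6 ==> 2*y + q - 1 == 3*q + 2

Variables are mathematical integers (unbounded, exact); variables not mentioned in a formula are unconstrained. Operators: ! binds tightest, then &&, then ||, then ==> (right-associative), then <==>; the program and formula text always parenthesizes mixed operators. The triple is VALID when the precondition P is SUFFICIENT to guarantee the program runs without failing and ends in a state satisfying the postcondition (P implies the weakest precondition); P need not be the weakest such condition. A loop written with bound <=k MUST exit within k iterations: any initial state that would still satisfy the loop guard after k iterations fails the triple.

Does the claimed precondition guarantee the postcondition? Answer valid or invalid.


Working backward. After the program, the postcondition b + 3*y - 6 <= 6 ==> 2*y + q - 1 == 3*q + 2 must hold; in canonical form it is b + 3*y <= 12 ==> 2*y == 2*q + 3.
Before y := q: !(b + 3*q <= 12)
Before b := n: !(n + 3*q <= 12)
Before b := tot + q - 8: !(n + 3*q <= 12)
Before the loop (bound <=1), unroll the exhaustion recursion (WP_0 = exit-now case; WP_j = one more guarded iteration, up to j = 1):
  WP_0: (!(q >= 10)) && (!(n + 3*q <= 12))
  WP_1: (q >= 10 ==> ((!(q >= 10)) && (!(n + 3*q <= 12)))) && ((!(q >= 10)) ==> (!(n + 3*q <= 12)))
So before the loop: (q >= 10 ==> ((!(q >= 10)) && (!(n + 3*q <= 12)))) && ((!(q >= 10)) ==> (!(n + 3*q <= 12)))
Before skip: (q >= 10 ==> ((!(q >= 10)) && (!(n + 3*q <= 12)))) && ((!(q >= 10)) ==> (!(n + 3*q <= 12)))
Before y := n + 9: (q >= 10 ==> ((!(q >= 10)) && (!(n + 3*q <= 12)))) && ((!(q >= 10)) ==> (!(n + 3*q <= 12)))
The weakest precondition is (q >= 10 ==> ((!(q >= 10)) && (!(n + 3*q <= 12)))) && ((!(q >= 10)) ==> (!(n + 3*q <= 12))).
Check whether (!(n <= 6)) && q == 2 implies it.
Every state satisfying the precondition satisfies the weakest precondition: the implication holds.
Answer: valid


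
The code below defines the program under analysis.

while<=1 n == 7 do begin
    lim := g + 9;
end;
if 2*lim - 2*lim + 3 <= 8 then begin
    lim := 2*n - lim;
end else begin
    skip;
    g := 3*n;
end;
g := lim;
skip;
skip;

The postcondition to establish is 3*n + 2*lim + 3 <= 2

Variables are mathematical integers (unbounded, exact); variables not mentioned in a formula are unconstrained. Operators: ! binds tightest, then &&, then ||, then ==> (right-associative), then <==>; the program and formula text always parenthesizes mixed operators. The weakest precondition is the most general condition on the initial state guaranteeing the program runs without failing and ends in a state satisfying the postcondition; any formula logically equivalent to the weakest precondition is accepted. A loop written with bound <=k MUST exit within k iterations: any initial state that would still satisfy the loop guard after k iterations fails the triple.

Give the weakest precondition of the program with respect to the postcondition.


Working backward. After the program, the postcondition 3*n + 2*lim + 3 <= 2 must hold; in canonical form it is 2*lim + 3*n <= -1.
Before skip: 2*lim + 3*n <= -1
Before skip: 2*lim + 3*n <= -1
Before g := lim: 2*lim + 3*n <= -1
Then branch requires 7*n <= 2*lim - 1; else branch requires 2*lim + 3*n <= -1.
Before the if: 7*n <= 2*lim - 1
Before the loop (bound <=1), unroll the exhaustion recursion (WP_0 = exit-now case; WP_j = one more guarded iteration, up to j = 1):
  WP_0: (!(n == 7)) && 7*n <= 2*lim - 1
  WP_1: (n == 7 ==> ((!(n == 7)) && 7*n <= 2*g + 17)) && ((!(n == 7)) ==> 7*n <= 2*lim - 1)
So before the loop: (n == 7 ==> ((!(n == 7)) && 7*n <= 2*g + 17)) && ((!(n == 7)) ==> 7*n <= 2*lim - 1)
Answer: WP = (n == 7 ==> ((!(n == 7)) && 7*n <= 2*g + 17)) && ((!(n == 7)) ==> 7*n <= 2*lim - 1)


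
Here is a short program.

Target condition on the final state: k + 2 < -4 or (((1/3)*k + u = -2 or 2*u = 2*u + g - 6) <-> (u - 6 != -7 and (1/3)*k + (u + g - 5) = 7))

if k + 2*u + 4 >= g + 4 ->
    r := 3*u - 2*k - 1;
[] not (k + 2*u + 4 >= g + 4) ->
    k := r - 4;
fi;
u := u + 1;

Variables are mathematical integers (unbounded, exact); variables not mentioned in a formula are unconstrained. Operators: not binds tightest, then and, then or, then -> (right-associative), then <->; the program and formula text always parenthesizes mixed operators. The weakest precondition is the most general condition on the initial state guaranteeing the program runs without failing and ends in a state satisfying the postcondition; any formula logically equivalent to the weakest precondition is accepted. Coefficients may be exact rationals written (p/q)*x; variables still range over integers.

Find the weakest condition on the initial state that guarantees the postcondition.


Working backward. After the program, the postcondition k + 2 < -4 or (((1/3)*k + u = -2 or 2*u = 2*u + g - 6) <-> (u - 6 != -7 and (1/3)*k + (u + g - 5) = 7)) must hold; in canonical form it is k < -6 or (((1/3)*k + u = -2 or g = 6) <-> (u != -1 and g + (1/3)*k + u = 12)).
Before u := u + 1: k < -6 or (((1/3)*k + u = -3 or g = 6) <-> (u != -2 and g + (1/3)*k + u = 11))
Then branch requires k < -6 or (((1/3)*k + u = -3 or g = 6) <-> (u != -2 and g + (1/3)*k + u = 11)); else branch requires r < -2 or (((1/3)*r + u = -5/3 or g = 6) <-> (u != -2 and g + (1/3)*r + u = 37/3)).
Before the if: (k + 2*u >= g -> (k < -6 or (((1/3)*k + u = -3 or g = 6) <-> (u != -2 and g + (1/3)*k + u = 11)))) and ((not (k + 2*u >= g)) -> (r < -2 or (((1/3)*r + u = -5/3 or g = 6) <-> (u != -2 and g + (1/3)*r + u = 37/3))))
Answer: WP = (k + 2*u >= g -> (k < -6 or (((1/3)*k + u = -3 or g = 6) <-> (u != -2 and g + (1/3)*k + u = 11)))) and ((not (k + 2*u >= g)) -> (r < -2 or (((1/3)*r + u = -5/3 or g = 6) <-> (u != -2 and g + (1/3)*r + u = 37/3))))


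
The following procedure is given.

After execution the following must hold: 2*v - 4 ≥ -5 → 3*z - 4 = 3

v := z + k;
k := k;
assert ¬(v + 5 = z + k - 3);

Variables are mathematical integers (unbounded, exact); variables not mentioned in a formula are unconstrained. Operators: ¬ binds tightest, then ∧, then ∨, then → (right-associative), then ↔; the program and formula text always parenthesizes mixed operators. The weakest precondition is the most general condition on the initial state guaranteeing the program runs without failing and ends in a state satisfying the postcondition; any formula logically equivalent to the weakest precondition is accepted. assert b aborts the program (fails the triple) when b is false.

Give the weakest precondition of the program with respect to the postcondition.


Working backward. After the program, the postcondition 2*v - 4 ≥ -5 → 3*z - 4 = 3 must hold; in canonical form it is 2*v ≥ -1 → 3*z = 7.
Before assert ¬(v + 5 = z + k - 3): (¬(v = k + z - 8)) ∧ (2*v ≥ -1 → 3*z = 7)
Before k := k: (¬(v = k + z - 8)) ∧ (2*v ≥ -1 → 3*z = 7)
Before v := z + k: 2*k + 2*z ≥ -1 → 3*z = 7
Answer: WP = 2*k + 2*z ≥ -1 → 3*z = 7


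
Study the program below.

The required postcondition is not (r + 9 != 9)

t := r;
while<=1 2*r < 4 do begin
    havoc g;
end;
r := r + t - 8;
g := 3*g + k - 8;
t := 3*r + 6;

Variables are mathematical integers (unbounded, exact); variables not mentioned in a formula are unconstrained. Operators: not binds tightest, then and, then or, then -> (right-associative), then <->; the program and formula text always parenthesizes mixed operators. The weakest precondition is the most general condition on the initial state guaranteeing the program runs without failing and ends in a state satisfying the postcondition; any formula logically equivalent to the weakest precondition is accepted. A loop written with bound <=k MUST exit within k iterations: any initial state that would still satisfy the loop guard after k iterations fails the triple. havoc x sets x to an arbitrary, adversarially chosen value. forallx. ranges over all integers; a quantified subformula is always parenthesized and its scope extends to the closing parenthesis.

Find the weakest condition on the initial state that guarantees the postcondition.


Working backward. After the program, the postcondition not (r + 9 != 9) must hold; in canonical form it is not (r != 0).
Before t := 3*r + 6: not (r != 0)
Before g := 3*g + k - 8: not (r != 0)
Before r := r + t - 8: not (r + t != 8)
Before the loop (bound <=1), unroll the exhaustion recursion (WP_0 = exit-now case; WP_j = one more guarded iteration, up to j = 1):
  WP_0: (not (2*r < 4)) and (not (r + t != 8))
  WP_1: (2*r < 4 -> ((not (2*r < 4)) and (not (r + t != 8)))) and ((not (2*r < 4)) -> (not (r + t != 8)))
So before the loop: (2*r < 4 -> ((not (2*r < 4)) and (not (r + t != 8)))) and ((not (2*r < 4)) -> (not (r + t != 8)))
Before t := r: (2*r < 4 -> ((not (2*r < 4)) and (not (2*r != 8)))) and ((not (2*r < 4)) -> (not (2*r != 8)))
Answer: WP = (2*r < 4 -> ((not (2*r < 4)) and (not (2*r != 8)))) and ((not (2*r < 4)) -> (not (2*r != 8)))


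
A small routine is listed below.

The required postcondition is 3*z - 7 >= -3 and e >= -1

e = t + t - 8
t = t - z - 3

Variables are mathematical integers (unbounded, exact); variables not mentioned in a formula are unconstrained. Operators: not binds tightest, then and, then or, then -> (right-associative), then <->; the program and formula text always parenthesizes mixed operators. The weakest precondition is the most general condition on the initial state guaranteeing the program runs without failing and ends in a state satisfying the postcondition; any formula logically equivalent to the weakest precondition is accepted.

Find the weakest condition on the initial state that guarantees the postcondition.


Working backward. After the program, the postcondition 3*z - 7 >= -3 and e >= -1 must hold; in canonical form it is 3*z >= 4 and e >= -1.
Before t := t - z - 3: 3*z >= 4 and e >= -1
Before e := t + t - 8: 3*z >= 4 and 2*t >= 7
Answer: WP = 3*z >= 4 and 2*t >= 7


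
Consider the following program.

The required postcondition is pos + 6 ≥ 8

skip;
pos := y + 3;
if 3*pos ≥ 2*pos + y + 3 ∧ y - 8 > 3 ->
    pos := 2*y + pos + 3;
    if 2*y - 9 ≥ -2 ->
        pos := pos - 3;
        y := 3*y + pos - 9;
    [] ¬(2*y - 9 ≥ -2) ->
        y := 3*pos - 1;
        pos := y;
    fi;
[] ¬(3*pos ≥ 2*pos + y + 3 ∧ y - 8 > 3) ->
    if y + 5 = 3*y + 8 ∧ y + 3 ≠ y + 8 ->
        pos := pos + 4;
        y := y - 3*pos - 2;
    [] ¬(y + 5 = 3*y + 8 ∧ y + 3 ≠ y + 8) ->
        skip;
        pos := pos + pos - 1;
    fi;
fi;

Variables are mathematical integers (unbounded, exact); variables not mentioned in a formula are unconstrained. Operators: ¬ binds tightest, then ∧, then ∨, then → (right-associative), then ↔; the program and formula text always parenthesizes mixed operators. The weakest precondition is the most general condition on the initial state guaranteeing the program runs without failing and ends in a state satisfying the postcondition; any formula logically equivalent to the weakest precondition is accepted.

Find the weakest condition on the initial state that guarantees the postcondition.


Working backward. After the program, the postcondition pos + 6 ≥ 8 must hold; in canonical form it is pos ≥ 2.
Then branch requires (2*y ≥ 7 → pos + 2*y ≥ 2) ∧ ((¬(2*y ≥ 7)) → 3*pos + 6*y ≥ -6); else branch requires (2*y = -3 → pos ≥ -2) ∧ ((¬(2*y = -3)) → 2*pos ≥ 3).
Before the if: ((pos ≥ y + 3 ∧ y > 11) → ((2*y ≥ 7 → pos + 2*y ≥ 2) ∧ ((¬(2*y ≥ 7)) → 3*pos + 6*y ≥ -6))) ∧ ((¬(pos ≥ y + 3 ∧ y > 11)) → ((2*y = -3 → pos ≥ -2) ∧ ((¬(2*y = -3)) → 2*pos ≥ 3)))
Before pos := y + 3: (y > 11 → ((2*y ≥ 7 → 3*y ≥ -1) ∧ ((¬(2*y ≥ 7)) → 9*y ≥ -15))) ∧ ((¬(y > 11)) → ((2*y = -3 → y ≥ -5) ∧ ((¬(2*y = -3)) → 2*y ≥ -3)))
Before skip: (y > 11 → ((2*y ≥ 7 → 3*y ≥ -1) ∧ ((¬(2*y ≥ 7)) → 9*y ≥ -15))) ∧ ((¬(y > 11)) → ((2*y = -3 → y ≥ -5) ∧ ((¬(2*y = -3)) → 2*y ≥ -3)))
Answer: WP = (y > 11 → ((2*y ≥ 7 → 3*y ≥ -1) ∧ ((¬(2*y ≥ 7)) → 9*y ≥ -15))) ∧ ((¬(y > 11)) → ((2*y = -3 → y ≥ -5) ∧ ((¬(2*y = -3)) → 2*y ≥ -3)))


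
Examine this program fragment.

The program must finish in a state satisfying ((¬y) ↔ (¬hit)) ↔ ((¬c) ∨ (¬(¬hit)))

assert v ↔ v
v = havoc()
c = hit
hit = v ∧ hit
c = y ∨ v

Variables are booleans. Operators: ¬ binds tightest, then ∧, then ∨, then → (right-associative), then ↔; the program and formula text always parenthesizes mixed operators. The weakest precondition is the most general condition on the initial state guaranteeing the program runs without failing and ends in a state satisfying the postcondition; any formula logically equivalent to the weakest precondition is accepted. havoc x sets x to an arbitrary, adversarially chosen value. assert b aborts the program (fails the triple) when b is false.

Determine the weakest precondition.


Working backward. After the program, the postcondition ((¬y) ↔ (¬hit)) ↔ ((¬c) ∨ (¬(¬hit))) must hold; in canonical form it is ((¬y) ↔ (¬hit)) ↔ ((¬c) ∨ hit).
Before c := y ∨ v: ((¬y) ↔ (¬hit)) ↔ ((¬(y ∨ v)) ∨ hit)
Before hit := v ∧ hit: ((¬y) ↔ (¬(v ∧ hit))) ↔ ((¬(y ∨ v)) ∨ (v ∧ hit))
Before c := hit: ((¬y) ↔ (¬(v ∧ hit))) ↔ ((¬(y ∨ v)) ∨ (v ∧ hit))
Before havoc v: ((¬y) ↔ (¬hit)) ↔ hit
Before assert v ↔ v: ((¬y) ↔ (¬hit)) ↔ hit
Answer: WP = ((¬y) ↔ (¬hit)) ↔ hit


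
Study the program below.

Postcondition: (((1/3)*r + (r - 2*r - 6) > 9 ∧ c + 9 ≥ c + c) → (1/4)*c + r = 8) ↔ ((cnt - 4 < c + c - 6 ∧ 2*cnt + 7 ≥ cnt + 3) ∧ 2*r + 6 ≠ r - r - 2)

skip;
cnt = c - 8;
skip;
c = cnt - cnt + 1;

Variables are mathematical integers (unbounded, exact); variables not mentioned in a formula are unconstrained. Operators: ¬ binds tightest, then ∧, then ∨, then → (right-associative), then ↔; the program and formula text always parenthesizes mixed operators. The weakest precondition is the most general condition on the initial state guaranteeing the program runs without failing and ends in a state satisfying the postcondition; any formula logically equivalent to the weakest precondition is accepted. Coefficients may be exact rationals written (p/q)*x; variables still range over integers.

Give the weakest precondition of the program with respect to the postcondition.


Working backward. After the program, the postcondition (((1/3)*r + (r - 2*r - 6) > 9 ∧ c + 9 ≥ c + c) → (1/4)*c + r = 8) ↔ ((cnt - 4 < c + c - 6 ∧ 2*cnt + 7 ≥ cnt + 3) ∧ 2*r + 6 ≠ r - r - 2) must hold; in canonical form it is (((2/3)*r < -15 ∧ c ≤ 9) → (1/4)*c + r = 8) ↔ (cnt < 2*c - 2 ∧ cnt ≥ -4 ∧ 2*r ≠ -8).
Before c := cnt - cnt + 1: ((2/3)*r < -15 → r = 31/4) ↔ (cnt < 0 ∧ cnt ≥ -4 ∧ 2*r ≠ -8)
Before skip: ((2/3)*r < -15 → r = 31/4) ↔ (cnt < 0 ∧ cnt ≥ -4 ∧ 2*r ≠ -8)
Before cnt := c - 8: ((2/3)*r < -15 → r = 31/4) ↔ (c < 8 ∧ c ≥ 4 ∧ 2*r ≠ -8)
Before skip: ((2/3)*r < -15 → r = 31/4) ↔ (c < 8 ∧ c ≥ 4 ∧ 2*r ≠ -8)
Answer: WP = ((2/3)*r < -15 → r = 31/4) ↔ (c < 8 ∧ c ≥ 4 ∧ 2*r ≠ -8)


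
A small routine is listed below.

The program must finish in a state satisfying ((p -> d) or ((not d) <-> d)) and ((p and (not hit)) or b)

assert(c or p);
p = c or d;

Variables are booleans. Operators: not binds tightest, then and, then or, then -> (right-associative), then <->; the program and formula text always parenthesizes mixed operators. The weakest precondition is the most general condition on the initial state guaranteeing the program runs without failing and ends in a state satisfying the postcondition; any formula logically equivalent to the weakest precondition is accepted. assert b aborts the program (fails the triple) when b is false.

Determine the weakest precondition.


Working backward. After the program, ((p -> d) or ((not d) <-> d)) and ((p and (not hit)) or b) must hold.
Before p := c or d: (((c or d) -> d) or ((not d) <-> d)) and (((c or d) and (not hit)) or b)
Before assert c or p: (c or p) and (((c or d) -> d) or ((not d) <-> d)) and (((c or d) and (not hit)) or b)
Answer: WP = (c or p) and (((c or d) -> d) or ((not d) <-> d)) and (((c or d) and (not hit)) or b)


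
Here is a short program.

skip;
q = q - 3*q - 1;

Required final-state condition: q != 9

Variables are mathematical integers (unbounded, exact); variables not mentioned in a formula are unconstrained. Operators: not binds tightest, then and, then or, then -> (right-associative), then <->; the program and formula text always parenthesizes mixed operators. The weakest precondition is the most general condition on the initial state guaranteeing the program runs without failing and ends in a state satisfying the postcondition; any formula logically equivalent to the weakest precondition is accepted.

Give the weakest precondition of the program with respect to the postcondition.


Working backward. After the program, q != 9 must hold.
Before q := q - 3*q - 1: 2*q != -10
Before skip: 2*q != -10
Answer: WP = 2*q != -10


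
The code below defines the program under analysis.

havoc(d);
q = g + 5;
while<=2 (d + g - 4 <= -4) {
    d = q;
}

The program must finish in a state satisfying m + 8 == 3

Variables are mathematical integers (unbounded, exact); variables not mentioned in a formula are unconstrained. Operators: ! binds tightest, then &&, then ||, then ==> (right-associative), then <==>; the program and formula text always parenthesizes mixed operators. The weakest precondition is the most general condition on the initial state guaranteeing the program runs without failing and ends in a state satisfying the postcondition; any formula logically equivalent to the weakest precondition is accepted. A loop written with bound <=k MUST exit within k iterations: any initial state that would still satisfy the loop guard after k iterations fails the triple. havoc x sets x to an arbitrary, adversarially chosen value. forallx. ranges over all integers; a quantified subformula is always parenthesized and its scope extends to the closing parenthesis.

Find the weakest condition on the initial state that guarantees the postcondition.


Working backward. After the program, the postcondition m + 8 == 3 must hold; in canonical form it is m == -5.
Before the loop (bound <=2), unroll the exhaustion recursion (WP_0 = exit-now case; WP_j = one more guarded iteration, up to j = 2):
  WP_0: (!(d + g <= 0)) && m == -5
  WP_1: (d + g <= 0 ==> ((!(g + q <= 0)) && m == -5)) && ((!(d + g <= 0)) ==> m == -5)
  WP_2: (d + g <= 0 ==> ((g + q <= 0 ==> ((!(g + q <= 0)) && m == -5)) && ((!(g + q <= 0)) ==> m == -5))) && ((!(d + g <= 0)) ==> m == -5)
So before the loop: (d + g <= 0 ==> ((g + q <= 0 ==> ((!(g + q <= 0)) && m == -5)) && ((!(g + q <= 0)) ==> m == -5))) && ((!(d + g <= 0)) ==> m == -5)
Before q := g + 5: (d + g <= 0 ==> ((2*g <= -5 ==> ((!(2*g <= -5)) && m == -5)) && ((!(2*g <= -5)) ==> m == -5))) && ((!(d + g <= 0)) ==> m == -5)
Before havoc d: forall d_1. ((d_1 + g <= 0 ==> ((2*g <= -5 ==> ((!(2*g <= -5)) && m == -5)) && ((!(2*g <= -5)) ==> m == -5))) && ((!(d_1 + g <= 0)) ==> m == -5))
Answer: WP = forall d_1. ((d_1 + g <= 0 ==> ((2*g <= -5 ==> ((!(2*g <= -5)) && m == -5)) && ((!(2*g <= -5)) ==> m == -5))) && ((!(d_1 + g <= 0)) ==> m == -5))


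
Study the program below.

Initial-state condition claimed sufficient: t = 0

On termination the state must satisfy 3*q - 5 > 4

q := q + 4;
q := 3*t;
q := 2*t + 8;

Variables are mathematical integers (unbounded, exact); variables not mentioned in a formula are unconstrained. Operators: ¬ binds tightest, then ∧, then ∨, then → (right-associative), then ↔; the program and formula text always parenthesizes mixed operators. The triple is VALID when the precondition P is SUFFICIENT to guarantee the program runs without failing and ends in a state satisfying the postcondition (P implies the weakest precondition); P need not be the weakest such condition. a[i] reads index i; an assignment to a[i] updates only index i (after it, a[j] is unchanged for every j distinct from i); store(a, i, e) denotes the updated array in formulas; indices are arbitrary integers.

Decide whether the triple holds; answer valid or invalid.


Working backward. After the program, the postcondition 3*q - 5 > 4 must hold; in canonical form it is 3*q > 9.
Before q := 2*t + 8: 6*t > -15
Before q := 3*t: 6*t > -15
Before q := q + 4: 6*t > -15
The weakest precondition is 6*t > -15.
Check whether t = 0 implies it.
Every state satisfying the precondition satisfies the weakest precondition: the implication holds.
Answer: valid


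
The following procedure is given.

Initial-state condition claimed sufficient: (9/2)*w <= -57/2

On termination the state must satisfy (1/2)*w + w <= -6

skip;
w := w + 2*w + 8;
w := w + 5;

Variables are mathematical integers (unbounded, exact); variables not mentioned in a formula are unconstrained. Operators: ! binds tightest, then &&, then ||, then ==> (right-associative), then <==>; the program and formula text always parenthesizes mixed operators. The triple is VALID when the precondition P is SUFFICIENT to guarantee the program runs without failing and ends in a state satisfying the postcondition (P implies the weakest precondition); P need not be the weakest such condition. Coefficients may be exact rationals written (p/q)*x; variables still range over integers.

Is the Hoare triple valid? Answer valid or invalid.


Working backward. After the program, the postcondition (1/2)*w + w <= -6 must hold; in canonical form it is (3/2)*w <= -6.
Before w := w + 5: (3/2)*w <= -27/2
Before w := w + 2*w + 8: (9/2)*w <= -51/2
Before skip: (9/2)*w <= -51/2
The weakest precondition is (9/2)*w <= -51/2.
Check whether (9/2)*w <= -57/2 implies it.
Every state satisfying the precondition satisfies the weakest precondition: the implication holds.
Answer: valid


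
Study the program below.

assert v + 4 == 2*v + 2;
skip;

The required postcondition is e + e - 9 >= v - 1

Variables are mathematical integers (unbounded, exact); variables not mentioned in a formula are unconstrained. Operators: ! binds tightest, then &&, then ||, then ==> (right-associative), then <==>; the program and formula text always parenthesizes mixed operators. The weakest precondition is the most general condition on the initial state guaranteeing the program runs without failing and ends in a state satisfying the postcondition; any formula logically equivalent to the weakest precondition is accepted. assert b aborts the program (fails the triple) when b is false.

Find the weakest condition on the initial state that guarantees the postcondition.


Working backward. After the program, the postcondition e + e - 9 >= v - 1 must hold; in canonical form it is 2*e >= v + 8.
Before skip: 2*e >= v + 8
Before assert v + 4 == 2*v + 2: v == 2 && 2*e >= v + 8
Answer: WP = v == 2 && 2*e >= v + 8


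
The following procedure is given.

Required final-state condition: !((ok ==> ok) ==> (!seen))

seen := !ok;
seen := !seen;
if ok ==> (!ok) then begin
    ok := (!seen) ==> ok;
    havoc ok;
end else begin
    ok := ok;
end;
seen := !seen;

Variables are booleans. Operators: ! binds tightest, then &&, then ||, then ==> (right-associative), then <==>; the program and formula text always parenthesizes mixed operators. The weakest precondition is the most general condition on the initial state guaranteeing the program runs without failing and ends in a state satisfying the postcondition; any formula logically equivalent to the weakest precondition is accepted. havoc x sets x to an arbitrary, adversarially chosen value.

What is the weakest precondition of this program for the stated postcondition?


Working backward. After the program, the postcondition !((ok ==> ok) ==> (!seen)) must hold; in canonical form it is seen.
Before seen := !seen: !seen
Then branch requires !seen; else branch requires !seen.
Before the if: ((ok ==> (!ok)) ==> (!seen)) && ((!(ok ==> (!ok))) ==> (!seen))
Before seen := !seen: ((ok ==> (!ok)) ==> seen) && ((!(ok ==> (!ok))) ==> seen)
Before seen := !ok: ((ok ==> (!ok)) ==> (!ok)) && ((!(ok ==> (!ok))) ==> (!ok))
Answer: WP = ((ok ==> (!ok)) ==> (!ok)) && ((!(ok ==> (!ok))) ==> (!ok))


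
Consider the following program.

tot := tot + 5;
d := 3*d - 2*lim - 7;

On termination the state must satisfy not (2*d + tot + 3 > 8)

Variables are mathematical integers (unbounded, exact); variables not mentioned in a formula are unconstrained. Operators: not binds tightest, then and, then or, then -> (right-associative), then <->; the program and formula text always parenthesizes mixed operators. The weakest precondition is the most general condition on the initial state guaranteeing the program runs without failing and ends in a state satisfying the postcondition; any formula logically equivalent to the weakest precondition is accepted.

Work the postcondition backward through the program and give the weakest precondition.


Working backward. After the program, the postcondition not (2*d + tot + 3 > 8) must hold; in canonical form it is not (2*d + tot > 5).
Before d := 3*d - 2*lim - 7: not (6*d + tot > 4*lim + 19)
Before tot := tot + 5: not (6*d + tot > 4*lim + 14)
Answer: WP = not (6*d + tot > 4*lim + 14)


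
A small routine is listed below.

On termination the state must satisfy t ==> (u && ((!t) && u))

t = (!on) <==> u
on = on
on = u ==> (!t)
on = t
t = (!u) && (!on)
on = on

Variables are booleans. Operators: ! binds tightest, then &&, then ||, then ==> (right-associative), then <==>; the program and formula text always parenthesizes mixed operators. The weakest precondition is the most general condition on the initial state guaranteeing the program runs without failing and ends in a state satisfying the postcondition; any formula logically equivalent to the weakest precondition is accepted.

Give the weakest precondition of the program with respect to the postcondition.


Working backward. After the program, the postcondition t ==> (u && ((!t) && u)) must hold; in canonical form it is t ==> (u && (!t)).
Before on := on: t ==> (u && (!t))
Before t := (!u) && (!on): ((!u) && (!on)) ==> (u && (!((!u) && (!on))))
Before on := t: ((!u) && (!t)) ==> (u && (!((!u) && (!t))))
Before on := u ==> (!t): ((!u) && (!t)) ==> (u && (!((!u) && (!t))))
Before on := on: ((!u) && (!t)) ==> (u && (!((!u) && (!t))))
Before t := (!on) <==> u: ((!u) && (!((!on) <==> u))) ==> (u && (!((!u) && (!((!on) <==> u)))))
Answer: WP = ((!u) && (!((!on) <==> u))) ==> (u && (!((!u) && (!((!on) <==> u)))))


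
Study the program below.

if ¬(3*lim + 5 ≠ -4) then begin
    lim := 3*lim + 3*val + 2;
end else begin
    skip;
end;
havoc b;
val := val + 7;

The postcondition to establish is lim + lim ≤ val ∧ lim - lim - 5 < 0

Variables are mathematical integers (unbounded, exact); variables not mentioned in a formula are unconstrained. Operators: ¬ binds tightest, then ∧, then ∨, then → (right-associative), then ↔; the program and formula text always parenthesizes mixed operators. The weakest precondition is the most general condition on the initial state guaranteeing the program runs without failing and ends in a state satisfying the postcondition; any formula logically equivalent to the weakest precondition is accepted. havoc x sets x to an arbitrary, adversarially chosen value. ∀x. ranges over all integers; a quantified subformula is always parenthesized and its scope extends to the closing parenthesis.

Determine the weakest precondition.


Working backward. After the program, the postcondition lim + lim ≤ val ∧ lim - lim - 5 < 0 must hold; in canonical form it is 2*lim ≤ val.
Before val := val + 7: 2*lim ≤ val + 7
Before havoc b: 2*lim ≤ val + 7
Then branch requires 6*lim + 5*val ≤ 3; else branch requires 2*lim ≤ val + 7.
Before the if: ((¬(3*lim ≠ -9)) → 6*lim + 5*val ≤ 3) ∧ (3*lim ≠ -9 → 2*lim ≤ val + 7)
Answer: WP = ((¬(3*lim ≠ -9)) → 6*lim + 5*val ≤ 3) ∧ (3*lim ≠ -9 → 2*lim ≤ val + 7)


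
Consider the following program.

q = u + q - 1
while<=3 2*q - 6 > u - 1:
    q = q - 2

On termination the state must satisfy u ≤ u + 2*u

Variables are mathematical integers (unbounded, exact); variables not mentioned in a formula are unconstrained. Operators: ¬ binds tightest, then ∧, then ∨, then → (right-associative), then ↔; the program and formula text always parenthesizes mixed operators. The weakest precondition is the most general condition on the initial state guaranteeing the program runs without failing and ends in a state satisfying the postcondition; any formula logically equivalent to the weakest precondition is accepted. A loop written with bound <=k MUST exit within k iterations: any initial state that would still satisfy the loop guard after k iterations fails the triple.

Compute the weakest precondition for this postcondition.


Working backward. After the program, the postcondition u ≤ u + 2*u must hold; in canonical form it is 2*u ≥ 0.
Before the loop (bound <=3), unroll the exhaustion recursion (WP_0 = exit-now case; WP_j = one more guarded iteration, up to j = 3):
  WP_0: (¬(2*q > u + 5)) ∧ 2*u ≥ 0
  WP_1: (2*q > u + 5 → ((¬(2*q > u + 9)) ∧ 2*u ≥ 0)) ∧ ((¬(2*q > u + 5)) → 2*u ≥ 0)
  WP_2: (2*q > u + 5 → ((2*q > u + 9 → ((¬(2*q > u + 13)) ∧ 2*u ≥ 0)) ∧ ((¬(2*q > u + 9)) → 2*u ≥ 0))) ∧ ((¬(2*q > u + 5)) → 2*u ≥ 0)
  WP_3: (2*q > u + 5 → ((2*q > u + 9 → ((2*q > u + 13 → ((¬(2*q > u + 17)) ∧ 2*u ≥ 0)) ∧ ((¬(2*q > u + 13)) → 2*u ≥ 0))) ∧ ((¬(2*q > u + 9)) → 2*u ≥ 0))) ∧ ((¬(2*q > u + 5)) → 2*u ≥ 0)
So before the loop: (2*q > u + 5 → ((2*q > u + 9 → ((2*q > u + 13 → ((¬(2*q > u + 17)) ∧ 2*u ≥ 0)) ∧ ((¬(2*q > u + 13)) → 2*u ≥ 0))) ∧ ((¬(2*q > u + 9)) → 2*u ≥ 0))) ∧ ((¬(2*q > u + 5)) → 2*u ≥ 0)
Before q := u + q - 1: (2*q + u > 7 → ((2*q + u > 11 → ((2*q + u > 15 → ((¬(2*q + u > 19)) ∧ 2*u ≥ 0)) ∧ ((¬(2*q + u > 15)) → 2*u ≥ 0))) ∧ ((¬(2*q + u > 11)) → 2*u ≥ 0))) ∧ ((¬(2*q + u > 7)) → 2*u ≥ 0)
Answer: WP = (2*q + u > 7 → ((2*q + u > 11 → ((2*q + u > 15 → ((¬(2*q + u > 19)) ∧ 2*u ≥ 0)) ∧ ((¬(2*q + u > 15)) → 2*u ≥ 0))) ∧ ((¬(2*q + u > 11)) → 2*u ≥ 0))) ∧ ((¬(2*q + u > 7)) → 2*u ≥ 0)


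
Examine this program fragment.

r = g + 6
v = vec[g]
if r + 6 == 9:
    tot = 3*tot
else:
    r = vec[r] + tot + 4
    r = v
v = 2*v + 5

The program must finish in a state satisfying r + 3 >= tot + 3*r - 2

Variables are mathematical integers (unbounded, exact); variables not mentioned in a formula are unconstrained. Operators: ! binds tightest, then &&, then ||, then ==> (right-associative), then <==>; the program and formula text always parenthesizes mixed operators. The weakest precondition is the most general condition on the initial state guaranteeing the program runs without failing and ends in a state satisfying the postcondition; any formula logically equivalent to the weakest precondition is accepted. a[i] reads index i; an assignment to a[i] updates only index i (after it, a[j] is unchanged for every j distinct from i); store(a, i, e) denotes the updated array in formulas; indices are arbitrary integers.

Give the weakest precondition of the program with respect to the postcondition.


Working backward. After the program, the postcondition r + 3 >= tot + 3*r - 2 must hold; in canonical form it is 2*r + tot <= 5.
Before v := 2*v + 5: 2*r + tot <= 5
Then branch requires 2*r + 3*tot <= 5; else branch requires tot + 2*v <= 5.
Before the if: (r == 3 ==> 2*r + 3*tot <= 5) && ((!(r == 3)) ==> tot + 2*v <= 5)
Before v := vec[g]: (r == 3 ==> 2*r + 3*tot <= 5) && ((!(r == 3)) ==> 2*vec[g] + tot <= 5)
Before r := g + 6: (g == -3 ==> 2*g + 3*tot <= -7) && ((!(g == -3)) ==> 2*vec[g] + tot <= 5)
Answer: WP = (g == -3 ==> 2*g + 3*tot <= -7) && ((!(g == -3)) ==> 2*vec[g] + tot <= 5)


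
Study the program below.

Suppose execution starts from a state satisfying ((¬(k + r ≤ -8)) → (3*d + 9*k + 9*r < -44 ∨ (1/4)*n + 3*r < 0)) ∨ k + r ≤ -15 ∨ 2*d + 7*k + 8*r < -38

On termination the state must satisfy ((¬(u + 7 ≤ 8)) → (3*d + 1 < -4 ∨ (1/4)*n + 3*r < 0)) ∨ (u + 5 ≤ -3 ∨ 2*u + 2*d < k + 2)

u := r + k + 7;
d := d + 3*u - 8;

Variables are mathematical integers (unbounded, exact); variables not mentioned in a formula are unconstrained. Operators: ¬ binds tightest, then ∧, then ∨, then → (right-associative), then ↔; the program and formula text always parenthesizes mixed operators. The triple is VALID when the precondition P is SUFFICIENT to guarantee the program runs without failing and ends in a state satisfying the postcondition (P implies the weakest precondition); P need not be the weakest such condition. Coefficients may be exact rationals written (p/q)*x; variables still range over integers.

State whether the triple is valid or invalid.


Working backward. After the program, the postcondition ((¬(u + 7 ≤ 8)) → (3*d + 1 < -4 ∨ (1/4)*n + 3*r < 0)) ∨ (u + 5 ≤ -3 ∨ 2*u + 2*d < k + 2) must hold; in canonical form it is ((¬(u ≤ 1)) → (3*d < -5 ∨ (1/4)*n + 3*r < 0)) ∨ u ≤ -8 ∨ 2*d + 2*u < k + 2.
Before d := d + 3*u - 8: ((¬(u ≤ 1)) → (3*d + 9*u < 19 ∨ (1/4)*n + 3*r < 0)) ∨ u ≤ -8 ∨ 2*d + 8*u < k + 18
Before u := r + k + 7: ((¬(k + r ≤ -6)) → (3*d + 9*k + 9*r < -44 ∨ (1/4)*n + 3*r < 0)) ∨ k + r ≤ -15 ∨ 2*d + 7*k + 8*r < -38
The weakest precondition is ((¬(k + r ≤ -6)) → (3*d + 9*k + 9*r < -44 ∨ (1/4)*n + 3*r < 0)) ∨ k + r ≤ -15 ∨ 2*d + 7*k + 8*r < -38.
Check whether ((¬(k + r ≤ -8)) → (3*d + 9*k + 9*r < -44 ∨ (1/4)*n + 3*r < 0)) ∨ k + r ≤ -15 ∨ 2*d + 7*k + 8*r < -38 implies it.
Every state satisfying the precondition satisfies the weakest precondition: the implication holds.
Answer: valid


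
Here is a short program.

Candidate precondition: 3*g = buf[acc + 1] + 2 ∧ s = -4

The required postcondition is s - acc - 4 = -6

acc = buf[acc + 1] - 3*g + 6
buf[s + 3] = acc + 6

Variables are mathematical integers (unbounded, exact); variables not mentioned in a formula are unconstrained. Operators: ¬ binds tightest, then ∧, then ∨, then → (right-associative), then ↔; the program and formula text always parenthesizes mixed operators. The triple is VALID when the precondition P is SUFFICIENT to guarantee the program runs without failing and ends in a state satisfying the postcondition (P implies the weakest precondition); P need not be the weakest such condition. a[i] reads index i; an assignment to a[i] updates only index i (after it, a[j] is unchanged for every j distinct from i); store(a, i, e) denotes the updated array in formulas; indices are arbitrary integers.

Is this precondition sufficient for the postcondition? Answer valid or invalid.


Working backward. After the program, the postcondition s - acc - 4 = -6 must hold; in canonical form it is s = acc - 2.
Before buf[s + 3] := acc + 6: s = acc - 2
Before acc := buf[acc + 1] - 3*g + 6: 3*g + s = buf[acc + 1] + 4
The weakest precondition is 3*g + s = buf[acc + 1] + 4.
Check whether 3*g = buf[acc + 1] + 2 ∧ s = -4 implies it.
Countermodel: at the initial state acc = -1, buf = {[0] = -2, elsewhere -2}, g = 0, s = -4, the precondition holds but the weakest precondition fails.
Answer: invalid
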